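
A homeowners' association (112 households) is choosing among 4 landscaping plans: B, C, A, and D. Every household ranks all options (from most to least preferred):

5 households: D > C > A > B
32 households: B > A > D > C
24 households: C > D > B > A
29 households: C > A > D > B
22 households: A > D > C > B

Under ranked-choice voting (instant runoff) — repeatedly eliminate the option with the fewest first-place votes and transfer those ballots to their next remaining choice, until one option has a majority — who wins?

Round 1: B 32, C 53, A 22, D 5. Eliminate D.
Round 2: B 32, C 58, A 22. C has a majority.

C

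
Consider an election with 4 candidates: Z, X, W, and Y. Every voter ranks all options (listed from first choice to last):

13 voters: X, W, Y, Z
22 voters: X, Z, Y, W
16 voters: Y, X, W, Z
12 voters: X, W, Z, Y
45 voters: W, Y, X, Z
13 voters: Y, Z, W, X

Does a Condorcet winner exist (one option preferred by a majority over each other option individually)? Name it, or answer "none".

Checking pairwise contests:
X beats Z 108–13.
Y beats X 74–47.
X beats W 63–58.
W beats Y 70–51.
Every option loses at least one head-to-head, so there is no Condorcet winner.

none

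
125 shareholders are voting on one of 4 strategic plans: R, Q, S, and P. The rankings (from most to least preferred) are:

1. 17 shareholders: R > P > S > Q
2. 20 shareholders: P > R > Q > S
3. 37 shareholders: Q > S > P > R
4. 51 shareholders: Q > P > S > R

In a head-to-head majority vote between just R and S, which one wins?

Voters preferring R to S: 37; preferring S to R: 88.
S wins the head-to-head.

S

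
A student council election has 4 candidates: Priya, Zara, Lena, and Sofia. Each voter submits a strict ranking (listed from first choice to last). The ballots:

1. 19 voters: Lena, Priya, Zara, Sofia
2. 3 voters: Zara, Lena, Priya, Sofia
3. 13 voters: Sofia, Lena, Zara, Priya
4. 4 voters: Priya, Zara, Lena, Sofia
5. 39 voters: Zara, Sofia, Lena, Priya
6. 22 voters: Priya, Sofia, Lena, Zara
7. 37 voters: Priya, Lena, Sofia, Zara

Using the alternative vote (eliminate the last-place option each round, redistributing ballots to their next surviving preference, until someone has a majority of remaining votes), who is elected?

Priya

Round 1: Priya 63, Zara 42, Lena 19, Sofia 13. Eliminate Sofia.
Round 2: Priya 63, Zara 42, Lena 32. Eliminate Lena.
Round 3: Priya 82, Zara 55. Priya has a majority.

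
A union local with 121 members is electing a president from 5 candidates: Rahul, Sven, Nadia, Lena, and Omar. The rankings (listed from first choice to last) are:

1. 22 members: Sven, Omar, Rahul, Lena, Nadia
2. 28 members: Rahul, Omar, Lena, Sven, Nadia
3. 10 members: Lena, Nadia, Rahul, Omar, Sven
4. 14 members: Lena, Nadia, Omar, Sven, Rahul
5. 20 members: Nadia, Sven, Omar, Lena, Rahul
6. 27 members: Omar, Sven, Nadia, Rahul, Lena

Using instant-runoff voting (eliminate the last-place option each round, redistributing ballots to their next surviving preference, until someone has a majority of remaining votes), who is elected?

Round 1: Rahul 28, Sven 22, Nadia 20, Lena 24, Omar 27. Eliminate Nadia.
Round 2: Rahul 28, Sven 42, Lena 24, Omar 27. Eliminate Lena.
Round 3: Rahul 38, Sven 42, Omar 41. Eliminate Rahul.
Round 4: Sven 42, Omar 79. Omar has a majority.

Omar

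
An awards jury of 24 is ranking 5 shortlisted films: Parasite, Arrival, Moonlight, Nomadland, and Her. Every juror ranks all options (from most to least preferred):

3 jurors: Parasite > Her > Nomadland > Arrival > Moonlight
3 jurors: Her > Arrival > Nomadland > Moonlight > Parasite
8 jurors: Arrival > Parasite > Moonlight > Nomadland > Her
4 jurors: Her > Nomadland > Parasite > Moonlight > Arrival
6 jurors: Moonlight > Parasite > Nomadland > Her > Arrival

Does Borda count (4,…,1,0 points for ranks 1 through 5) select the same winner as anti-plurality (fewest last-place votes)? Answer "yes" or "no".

Borda — scores: Parasite 62, Arrival 44, Moonlight 47, Nomadland 44, Her 43. Winner: Parasite.
Anti-plurality — last-place votes: Parasite 3, Arrival 10, Moonlight 3, Nomadland 0, Her 8. Winner: Nomadland.
The two methods disagree.

no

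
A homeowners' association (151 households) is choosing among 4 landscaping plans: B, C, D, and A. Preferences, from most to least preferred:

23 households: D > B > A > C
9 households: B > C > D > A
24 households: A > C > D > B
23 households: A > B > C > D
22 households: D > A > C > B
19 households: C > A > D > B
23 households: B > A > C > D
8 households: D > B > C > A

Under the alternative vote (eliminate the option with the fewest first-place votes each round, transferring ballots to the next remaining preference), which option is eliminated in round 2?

B

Round 1: B 32, C 19, D 53, A 47. Eliminate C.
Round 2: B 32, D 53, A 66. Eliminate B.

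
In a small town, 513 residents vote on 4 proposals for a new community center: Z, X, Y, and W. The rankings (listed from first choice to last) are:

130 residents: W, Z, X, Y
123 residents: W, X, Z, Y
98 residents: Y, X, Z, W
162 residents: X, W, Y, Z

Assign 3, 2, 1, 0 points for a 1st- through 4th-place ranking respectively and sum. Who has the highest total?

Z: 130·2 + 123·1 + 98·1 + 162·0 = 481
X: 130·1 + 123·2 + 98·2 + 162·3 = 1058
Y: 130·0 + 123·0 + 98·3 + 162·1 = 456
W: 130·3 + 123·3 + 98·0 + 162·2 = 1083
W has the highest Borda score (1083).

W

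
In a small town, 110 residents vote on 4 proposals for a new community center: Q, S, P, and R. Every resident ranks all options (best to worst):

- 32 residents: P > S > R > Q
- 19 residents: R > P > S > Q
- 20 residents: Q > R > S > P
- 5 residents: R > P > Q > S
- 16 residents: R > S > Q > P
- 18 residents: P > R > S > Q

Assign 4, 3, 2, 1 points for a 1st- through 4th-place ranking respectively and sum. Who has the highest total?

Q: 32·1 + 19·1 + 20·4 + 5·2 + 16·2 + 18·1 = 191
S: 32·3 + 19·2 + 20·2 + 5·1 + 16·3 + 18·2 = 263
P: 32·4 + 19·3 + 20·1 + 5·3 + 16·1 + 18·4 = 308
R: 32·2 + 19·4 + 20·3 + 5·4 + 16·4 + 18·3 = 338
R has the highest Borda score (338).

R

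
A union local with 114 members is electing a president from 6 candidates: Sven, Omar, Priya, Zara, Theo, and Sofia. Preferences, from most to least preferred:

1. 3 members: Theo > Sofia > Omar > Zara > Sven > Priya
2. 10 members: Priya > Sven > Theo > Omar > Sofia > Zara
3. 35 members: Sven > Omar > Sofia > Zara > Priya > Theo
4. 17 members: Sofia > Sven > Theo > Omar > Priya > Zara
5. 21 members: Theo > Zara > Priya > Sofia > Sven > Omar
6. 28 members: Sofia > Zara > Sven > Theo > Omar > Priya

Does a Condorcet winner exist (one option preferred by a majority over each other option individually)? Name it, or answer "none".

Sofia

Sofia vs Sven: 69–45 for Sofia.
Sofia vs Omar: 69–45 for Sofia.
Sofia vs Priya: 83–31 for Sofia.
Sofia vs Zara: 93–21 for Sofia.
Sofia vs Theo: 80–34 for Sofia.
Sofia beats every other option head-to-head.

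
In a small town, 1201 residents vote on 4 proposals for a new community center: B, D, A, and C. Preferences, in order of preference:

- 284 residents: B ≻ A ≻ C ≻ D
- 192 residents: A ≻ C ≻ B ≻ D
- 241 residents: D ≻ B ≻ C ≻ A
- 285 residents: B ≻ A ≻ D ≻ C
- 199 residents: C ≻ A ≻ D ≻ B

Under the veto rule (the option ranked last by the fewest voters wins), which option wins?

Last-place votes: B 199, D 476, A 241, C 285.
B is ranked last by the fewest voters, so B wins.

B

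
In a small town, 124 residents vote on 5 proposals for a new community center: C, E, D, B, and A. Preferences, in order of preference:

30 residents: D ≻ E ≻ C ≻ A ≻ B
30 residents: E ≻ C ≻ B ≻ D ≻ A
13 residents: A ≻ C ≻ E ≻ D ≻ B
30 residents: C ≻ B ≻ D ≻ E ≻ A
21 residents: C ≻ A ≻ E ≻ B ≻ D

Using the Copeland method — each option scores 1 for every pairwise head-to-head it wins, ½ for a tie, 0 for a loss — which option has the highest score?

C

C: beats E, D, B, and A → score 4.
E: beats D, B, and A; loses to C → score 3.
D: beats A; loses to C, E, and B → score 1.
B: beats D; loses to C, E, and A → score 1.
A: beats B; loses to C, E, and D → score 1.
C has the best pairwise record.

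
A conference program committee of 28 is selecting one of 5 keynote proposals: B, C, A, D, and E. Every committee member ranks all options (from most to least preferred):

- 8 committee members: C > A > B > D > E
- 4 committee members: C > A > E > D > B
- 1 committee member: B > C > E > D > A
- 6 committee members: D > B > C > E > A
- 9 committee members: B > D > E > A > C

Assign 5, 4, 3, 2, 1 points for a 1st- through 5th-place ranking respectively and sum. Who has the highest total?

B: 8·3 + 4·1 + 1·5 + 6·4 + 9·5 = 102
C: 8·5 + 4·5 + 1·4 + 6·3 + 9·1 = 91
A: 8·4 + 4·4 + 1·1 + 6·1 + 9·2 = 73
D: 8·2 + 4·2 + 1·2 + 6·5 + 9·4 = 92
E: 8·1 + 4·3 + 1·3 + 6·2 + 9·3 = 62
B has the highest Borda score (102).

B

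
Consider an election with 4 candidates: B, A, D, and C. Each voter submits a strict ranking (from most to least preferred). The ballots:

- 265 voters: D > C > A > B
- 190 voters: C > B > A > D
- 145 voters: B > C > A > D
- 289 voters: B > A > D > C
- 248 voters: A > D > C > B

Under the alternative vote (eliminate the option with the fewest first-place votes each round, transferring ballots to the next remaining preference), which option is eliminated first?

Round 1: B 434, A 248, D 265, C 190. Eliminate C.

C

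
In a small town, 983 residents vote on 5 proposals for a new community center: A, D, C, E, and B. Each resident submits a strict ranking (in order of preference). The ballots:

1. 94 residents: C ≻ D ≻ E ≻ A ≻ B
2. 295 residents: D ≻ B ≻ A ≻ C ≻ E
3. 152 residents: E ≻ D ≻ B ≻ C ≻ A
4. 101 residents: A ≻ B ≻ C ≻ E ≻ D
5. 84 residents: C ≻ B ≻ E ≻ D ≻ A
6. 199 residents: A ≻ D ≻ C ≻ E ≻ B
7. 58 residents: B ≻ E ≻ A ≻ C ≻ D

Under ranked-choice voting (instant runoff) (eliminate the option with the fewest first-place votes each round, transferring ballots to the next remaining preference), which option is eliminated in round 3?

E

Round 1: A 300, D 295, C 178, E 152, B 58. Eliminate B.
Round 2: A 300, D 295, C 178, E 210. Eliminate C.
Round 3: A 300, D 389, E 294. Eliminate E.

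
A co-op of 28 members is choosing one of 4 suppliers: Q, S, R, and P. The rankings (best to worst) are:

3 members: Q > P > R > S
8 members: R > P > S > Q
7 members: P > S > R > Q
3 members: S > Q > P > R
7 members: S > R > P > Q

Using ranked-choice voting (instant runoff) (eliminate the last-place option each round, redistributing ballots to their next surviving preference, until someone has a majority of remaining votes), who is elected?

Round 1: Q 3, S 10, R 8, P 7. Eliminate Q.
Round 2: S 10, R 8, P 10. Eliminate R.
Round 3: S 10, P 18. P has a majority.

P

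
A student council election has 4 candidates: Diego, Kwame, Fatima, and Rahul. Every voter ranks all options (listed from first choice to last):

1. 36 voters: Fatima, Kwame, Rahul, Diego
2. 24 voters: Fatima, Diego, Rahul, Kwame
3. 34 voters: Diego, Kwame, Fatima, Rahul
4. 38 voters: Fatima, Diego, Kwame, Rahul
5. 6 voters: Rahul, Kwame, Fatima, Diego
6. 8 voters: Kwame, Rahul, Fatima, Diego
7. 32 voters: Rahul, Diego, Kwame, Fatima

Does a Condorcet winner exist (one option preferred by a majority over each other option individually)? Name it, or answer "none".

Fatima vs Diego: 112–66 for Fatima.
Fatima vs Kwame: 98–80 for Fatima.
Fatima vs Rahul: 132–46 for Fatima.
Fatima beats every other option head-to-head.

Fatima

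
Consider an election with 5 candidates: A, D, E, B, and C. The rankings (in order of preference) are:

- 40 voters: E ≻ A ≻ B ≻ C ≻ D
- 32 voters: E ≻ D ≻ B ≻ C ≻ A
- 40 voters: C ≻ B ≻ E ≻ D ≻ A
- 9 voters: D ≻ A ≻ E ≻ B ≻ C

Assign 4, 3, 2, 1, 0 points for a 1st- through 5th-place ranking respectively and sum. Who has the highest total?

E

A: 40·3 + 32·0 + 40·0 + 9·3 = 147
D: 40·0 + 32·3 + 40·1 + 9·4 = 172
E: 40·4 + 32·4 + 40·2 + 9·2 = 386
B: 40·2 + 32·2 + 40·3 + 9·1 = 273
C: 40·1 + 32·1 + 40·4 + 9·0 = 232
E has the highest Borda score (386).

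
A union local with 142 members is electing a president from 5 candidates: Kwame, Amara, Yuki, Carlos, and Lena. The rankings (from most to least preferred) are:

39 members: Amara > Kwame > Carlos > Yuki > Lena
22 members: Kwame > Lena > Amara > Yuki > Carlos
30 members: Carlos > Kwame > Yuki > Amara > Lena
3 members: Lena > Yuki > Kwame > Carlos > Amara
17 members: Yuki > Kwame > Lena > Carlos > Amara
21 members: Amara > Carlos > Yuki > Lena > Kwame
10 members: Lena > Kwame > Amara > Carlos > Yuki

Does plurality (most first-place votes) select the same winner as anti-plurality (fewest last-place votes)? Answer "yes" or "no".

Plurality — first-place votes: Kwame 22, Amara 60, Yuki 17, Carlos 30, Lena 13. Winner: Amara.
Anti-plurality — last-place votes: Kwame 21, Amara 20, Yuki 10, Carlos 22, Lena 69. Winner: Yuki.
The two methods disagree.

no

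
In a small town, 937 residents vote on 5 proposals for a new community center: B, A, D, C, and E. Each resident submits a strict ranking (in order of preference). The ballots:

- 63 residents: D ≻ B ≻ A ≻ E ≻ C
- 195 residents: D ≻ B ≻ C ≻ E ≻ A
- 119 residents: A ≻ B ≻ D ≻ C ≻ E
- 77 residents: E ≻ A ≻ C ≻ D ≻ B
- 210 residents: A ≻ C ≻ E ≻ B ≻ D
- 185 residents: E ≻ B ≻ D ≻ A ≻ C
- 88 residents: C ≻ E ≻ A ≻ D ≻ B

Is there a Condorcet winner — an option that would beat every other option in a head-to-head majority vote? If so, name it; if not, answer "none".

none

Checking pairwise contests:
A beats B 494–443.
E beats A 545–392.
B beats D 514–423.
B beats C 562–375.
C beats E 612–325.
Every option loses at least one head-to-head, so there is no Condorcet winner.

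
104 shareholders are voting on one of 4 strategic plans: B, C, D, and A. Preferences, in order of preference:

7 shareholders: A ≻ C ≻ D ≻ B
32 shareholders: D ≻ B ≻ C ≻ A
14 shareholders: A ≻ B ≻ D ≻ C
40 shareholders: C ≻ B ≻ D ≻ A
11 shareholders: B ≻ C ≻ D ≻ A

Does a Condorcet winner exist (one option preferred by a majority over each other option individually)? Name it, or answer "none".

B

B vs C: 57–47 for B.
B vs D: 65–39 for B.
B vs A: 83–21 for B.
B beats every other option head-to-head.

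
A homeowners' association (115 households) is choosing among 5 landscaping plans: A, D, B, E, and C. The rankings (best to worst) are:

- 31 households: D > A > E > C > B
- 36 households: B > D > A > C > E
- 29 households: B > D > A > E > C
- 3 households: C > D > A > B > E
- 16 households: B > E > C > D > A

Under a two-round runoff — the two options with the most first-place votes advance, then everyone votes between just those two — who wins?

Round 1 first-place votes: A 0, D 31, B 81, E 0, C 3.
B and D advance.
Runoff: B is preferred to D by 81 voters; D by 34.
B wins the runoff.

B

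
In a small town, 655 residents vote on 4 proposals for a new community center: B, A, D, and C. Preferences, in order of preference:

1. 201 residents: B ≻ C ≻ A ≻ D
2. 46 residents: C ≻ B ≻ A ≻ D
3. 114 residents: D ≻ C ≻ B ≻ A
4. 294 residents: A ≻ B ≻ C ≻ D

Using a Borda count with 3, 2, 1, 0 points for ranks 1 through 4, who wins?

B: 201·3 + 46·2 + 114·1 + 294·2 = 1397
A: 201·1 + 46·1 + 114·0 + 294·3 = 1129
D: 201·0 + 46·0 + 114·3 + 294·0 = 342
C: 201·2 + 46·3 + 114·2 + 294·1 = 1062
B has the highest Borda score (1397).

B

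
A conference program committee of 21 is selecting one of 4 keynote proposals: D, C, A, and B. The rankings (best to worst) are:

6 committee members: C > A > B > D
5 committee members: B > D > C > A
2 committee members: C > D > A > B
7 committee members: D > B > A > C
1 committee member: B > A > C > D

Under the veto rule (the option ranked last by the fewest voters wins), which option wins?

Last-place votes: D 7, C 7, A 5, B 2.
B is ranked last by the fewest voters, so B wins.

B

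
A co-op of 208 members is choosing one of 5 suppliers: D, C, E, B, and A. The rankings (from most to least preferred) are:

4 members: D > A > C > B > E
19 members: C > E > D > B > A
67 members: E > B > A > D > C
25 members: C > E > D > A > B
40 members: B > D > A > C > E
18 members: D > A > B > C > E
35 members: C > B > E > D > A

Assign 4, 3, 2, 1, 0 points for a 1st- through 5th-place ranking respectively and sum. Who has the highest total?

B

D: 4·4 + 19·2 + 67·1 + 25·2 + 40·3 + 18·4 + 35·1 = 398
C: 4·2 + 19·4 + 67·0 + 25·4 + 40·1 + 18·1 + 35·4 = 382
E: 4·0 + 19·3 + 67·4 + 25·3 + 40·0 + 18·0 + 35·2 = 470
B: 4·1 + 19·1 + 67·3 + 25·0 + 40·4 + 18·2 + 35·3 = 525
A: 4·3 + 19·0 + 67·2 + 25·1 + 40·2 + 18·3 + 35·0 = 305
B has the highest Borda score (525).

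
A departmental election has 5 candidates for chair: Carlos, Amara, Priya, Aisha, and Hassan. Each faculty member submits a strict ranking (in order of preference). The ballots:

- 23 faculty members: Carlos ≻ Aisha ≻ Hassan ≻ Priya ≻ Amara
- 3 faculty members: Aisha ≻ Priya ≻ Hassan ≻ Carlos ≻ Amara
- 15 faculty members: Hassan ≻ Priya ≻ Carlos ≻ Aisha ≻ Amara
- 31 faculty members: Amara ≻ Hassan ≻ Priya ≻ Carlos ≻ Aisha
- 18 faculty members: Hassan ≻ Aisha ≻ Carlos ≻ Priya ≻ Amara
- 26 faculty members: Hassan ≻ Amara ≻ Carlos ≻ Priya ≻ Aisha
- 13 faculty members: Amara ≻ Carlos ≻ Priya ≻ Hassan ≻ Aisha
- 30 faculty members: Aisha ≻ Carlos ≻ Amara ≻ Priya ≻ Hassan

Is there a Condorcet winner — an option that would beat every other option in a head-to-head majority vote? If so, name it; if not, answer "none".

Hassan vs Carlos: 93–66 for Hassan.
Hassan vs Amara: 85–74 for Hassan.
Hassan vs Priya: 113–46 for Hassan.
Hassan vs Aisha: 103–56 for Hassan.
Hassan beats every other option head-to-head.

Hassan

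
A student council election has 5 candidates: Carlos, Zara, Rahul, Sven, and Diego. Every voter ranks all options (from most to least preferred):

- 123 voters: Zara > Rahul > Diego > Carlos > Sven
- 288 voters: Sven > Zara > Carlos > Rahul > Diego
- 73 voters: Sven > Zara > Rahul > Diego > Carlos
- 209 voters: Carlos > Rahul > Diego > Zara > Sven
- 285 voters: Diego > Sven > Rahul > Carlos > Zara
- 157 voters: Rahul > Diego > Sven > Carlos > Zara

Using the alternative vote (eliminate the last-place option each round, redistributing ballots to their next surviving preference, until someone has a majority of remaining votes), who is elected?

Round 1: Carlos 209, Zara 123, Rahul 157, Sven 361, Diego 285. Eliminate Zara.
Round 2: Carlos 209, Rahul 280, Sven 361, Diego 285. Eliminate Carlos.
Round 3: Rahul 489, Sven 361, Diego 285. Eliminate Diego.
Round 4: Rahul 489, Sven 646. Sven has a majority.

Sven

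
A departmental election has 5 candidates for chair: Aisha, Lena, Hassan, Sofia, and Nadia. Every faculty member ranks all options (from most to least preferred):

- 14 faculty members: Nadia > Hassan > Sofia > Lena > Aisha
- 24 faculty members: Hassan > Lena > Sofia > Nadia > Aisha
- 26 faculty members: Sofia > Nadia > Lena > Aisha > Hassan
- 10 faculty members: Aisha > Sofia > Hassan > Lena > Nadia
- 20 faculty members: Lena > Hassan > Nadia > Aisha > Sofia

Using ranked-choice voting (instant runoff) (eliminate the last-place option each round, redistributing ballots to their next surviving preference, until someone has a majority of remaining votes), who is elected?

Hassan

Round 1: Aisha 10, Lena 20, Hassan 24, Sofia 26, Nadia 14. Eliminate Aisha.
Round 2: Lena 20, Hassan 24, Sofia 36, Nadia 14. Eliminate Nadia.
Round 3: Lena 20, Hassan 38, Sofia 36. Eliminate Lena.
Round 4: Hassan 58, Sofia 36. Hassan has a majority.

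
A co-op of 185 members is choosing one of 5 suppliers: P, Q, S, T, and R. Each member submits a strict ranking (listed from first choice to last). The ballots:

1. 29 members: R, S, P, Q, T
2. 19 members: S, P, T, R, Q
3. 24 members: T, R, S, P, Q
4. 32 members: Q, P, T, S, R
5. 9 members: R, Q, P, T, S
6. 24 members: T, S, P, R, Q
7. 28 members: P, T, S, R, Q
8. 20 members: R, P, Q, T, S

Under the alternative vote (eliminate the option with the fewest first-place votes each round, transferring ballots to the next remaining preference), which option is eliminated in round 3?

T

Round 1: P 28, Q 32, S 19, T 48, R 58. Eliminate S.
Round 2: P 47, Q 32, T 48, R 58. Eliminate Q.
Round 3: P 79, T 48, R 58. Eliminate T.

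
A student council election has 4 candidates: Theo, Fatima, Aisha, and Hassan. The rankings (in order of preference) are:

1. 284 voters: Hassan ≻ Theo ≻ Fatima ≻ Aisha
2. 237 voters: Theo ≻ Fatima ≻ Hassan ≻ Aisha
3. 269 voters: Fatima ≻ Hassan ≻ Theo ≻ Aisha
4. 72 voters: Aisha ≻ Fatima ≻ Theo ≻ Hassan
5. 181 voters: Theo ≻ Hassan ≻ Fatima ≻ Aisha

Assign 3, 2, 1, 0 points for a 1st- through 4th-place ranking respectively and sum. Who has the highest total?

Theo: 284·2 + 237·3 + 269·1 + 72·1 + 181·3 = 2163
Fatima: 284·1 + 237·2 + 269·3 + 72·2 + 181·1 = 1890
Aisha: 284·0 + 237·0 + 269·0 + 72·3 + 181·0 = 216
Hassan: 284·3 + 237·1 + 269·2 + 72·0 + 181·2 = 1989
Theo has the highest Borda score (2163).

Theo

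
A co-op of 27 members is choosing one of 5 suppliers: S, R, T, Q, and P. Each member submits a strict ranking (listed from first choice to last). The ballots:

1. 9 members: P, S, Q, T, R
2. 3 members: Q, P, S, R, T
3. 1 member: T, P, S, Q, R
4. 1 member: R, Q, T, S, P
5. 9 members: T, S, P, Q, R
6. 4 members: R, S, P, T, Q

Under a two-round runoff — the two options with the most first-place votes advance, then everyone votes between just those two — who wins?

P

Round 1 first-place votes: S 0, R 5, T 10, Q 3, P 9.
T and P advance.
Runoff: T is preferred to P by 11 voters; P by 16.
P wins the runoff.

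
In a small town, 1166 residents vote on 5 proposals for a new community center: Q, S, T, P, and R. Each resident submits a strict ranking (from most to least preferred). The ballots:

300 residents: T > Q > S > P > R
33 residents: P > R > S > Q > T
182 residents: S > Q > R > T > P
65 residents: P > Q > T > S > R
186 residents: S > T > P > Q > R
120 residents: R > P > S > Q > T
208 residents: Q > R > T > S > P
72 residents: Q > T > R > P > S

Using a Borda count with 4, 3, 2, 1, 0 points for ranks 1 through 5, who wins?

Q

Q: 300·3 + 33·1 + 182·3 + 65·3 + 186·1 + 120·1 + 208·4 + 72·4 = 3100
S: 300·2 + 33·2 + 182·4 + 65·1 + 186·4 + 120·2 + 208·1 + 72·0 = 2651
T: 300·4 + 33·0 + 182·1 + 65·2 + 186·3 + 120·0 + 208·2 + 72·3 = 2702
P: 300·1 + 33·4 + 182·0 + 65·4 + 186·2 + 120·3 + 208·0 + 72·1 = 1496
R: 300·0 + 33·3 + 182·2 + 65·0 + 186·0 + 120·4 + 208·3 + 72·2 = 1711
Q has the highest Borda score (3100).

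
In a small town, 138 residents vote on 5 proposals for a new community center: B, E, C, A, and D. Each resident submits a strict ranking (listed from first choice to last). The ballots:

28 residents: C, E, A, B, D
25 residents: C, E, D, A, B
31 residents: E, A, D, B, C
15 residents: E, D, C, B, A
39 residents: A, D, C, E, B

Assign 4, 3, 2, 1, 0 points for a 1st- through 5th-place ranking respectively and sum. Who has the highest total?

E

B: 28·1 + 25·0 + 31·1 + 15·1 + 39·0 = 74
E: 28·3 + 25·3 + 31·4 + 15·4 + 39·1 = 382
C: 28·4 + 25·4 + 31·0 + 15·2 + 39·2 = 320
A: 28·2 + 25·1 + 31·3 + 15·0 + 39·4 = 330
D: 28·0 + 25·2 + 31·2 + 15·3 + 39·3 = 274
E has the highest Borda score (382).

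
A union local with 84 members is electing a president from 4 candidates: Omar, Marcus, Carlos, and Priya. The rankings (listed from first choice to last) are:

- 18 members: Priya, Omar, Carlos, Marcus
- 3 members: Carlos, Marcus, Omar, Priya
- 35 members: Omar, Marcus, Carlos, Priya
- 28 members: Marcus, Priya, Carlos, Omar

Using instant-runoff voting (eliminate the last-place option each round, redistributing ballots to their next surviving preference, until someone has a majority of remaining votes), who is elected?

Round 1: Omar 35, Marcus 28, Carlos 3, Priya 18. Eliminate Carlos.
Round 2: Omar 35, Marcus 31, Priya 18. Eliminate Priya.
Round 3: Omar 53, Marcus 31. Omar has a majority.

Omar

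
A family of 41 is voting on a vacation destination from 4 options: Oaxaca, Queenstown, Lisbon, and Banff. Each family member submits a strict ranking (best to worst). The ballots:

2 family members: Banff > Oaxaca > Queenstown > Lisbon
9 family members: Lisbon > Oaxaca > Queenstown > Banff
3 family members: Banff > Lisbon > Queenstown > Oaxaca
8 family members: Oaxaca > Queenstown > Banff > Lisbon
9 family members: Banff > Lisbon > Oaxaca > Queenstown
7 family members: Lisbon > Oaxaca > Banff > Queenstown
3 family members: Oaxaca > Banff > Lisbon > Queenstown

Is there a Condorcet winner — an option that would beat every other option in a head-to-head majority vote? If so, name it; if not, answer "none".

Checking pairwise contests:
Lisbon beats Oaxaca 28–13.
Oaxaca beats Queenstown 38–3.
Banff beats Lisbon 25–16.
Oaxaca beats Banff 27–14.
Every option loses at least one head-to-head, so there is no Condorcet winner.

none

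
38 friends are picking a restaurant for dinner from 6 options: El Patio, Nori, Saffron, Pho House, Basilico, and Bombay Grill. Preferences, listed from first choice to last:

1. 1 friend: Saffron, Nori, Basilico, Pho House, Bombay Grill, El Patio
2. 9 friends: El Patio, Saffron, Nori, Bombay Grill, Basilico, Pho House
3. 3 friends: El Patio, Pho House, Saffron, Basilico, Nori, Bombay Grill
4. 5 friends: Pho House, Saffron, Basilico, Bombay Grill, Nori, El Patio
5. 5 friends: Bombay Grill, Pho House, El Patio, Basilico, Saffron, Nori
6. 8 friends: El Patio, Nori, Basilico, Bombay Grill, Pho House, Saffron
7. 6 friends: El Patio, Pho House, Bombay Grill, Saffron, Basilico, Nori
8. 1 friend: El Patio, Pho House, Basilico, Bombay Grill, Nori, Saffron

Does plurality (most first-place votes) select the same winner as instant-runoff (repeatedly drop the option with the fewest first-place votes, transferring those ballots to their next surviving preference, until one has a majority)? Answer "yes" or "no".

Plurality — first-place votes: El Patio 27, Nori 0, Saffron 1, Pho House 5, Basilico 0, Bombay Grill 5. Winner: El Patio.
Instant-runoff — R1 El Patio 27, Nori 0, Saffron 1, Pho House 5, Basilico 0, Bombay Grill 5 (El Patio winner). Winner: El Patio.
The two methods agree.

yes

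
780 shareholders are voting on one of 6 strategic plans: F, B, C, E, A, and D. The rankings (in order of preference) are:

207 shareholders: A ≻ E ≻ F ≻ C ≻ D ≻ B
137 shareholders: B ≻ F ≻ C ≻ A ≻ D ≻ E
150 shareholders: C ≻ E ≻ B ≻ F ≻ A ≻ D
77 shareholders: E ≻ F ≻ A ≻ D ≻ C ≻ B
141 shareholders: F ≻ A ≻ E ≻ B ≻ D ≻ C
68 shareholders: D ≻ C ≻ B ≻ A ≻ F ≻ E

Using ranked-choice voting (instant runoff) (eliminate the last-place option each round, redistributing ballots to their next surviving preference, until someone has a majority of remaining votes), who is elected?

Round 1: F 141, B 137, C 150, E 77, A 207, D 68. Eliminate D.
Round 2: F 141, B 137, C 218, E 77, A 207. Eliminate E.
Round 3: F 218, B 137, C 218, A 207. Eliminate B.
Round 4: F 355, C 218, A 207. Eliminate A.
Round 5: F 562, C 218. F has a majority.

F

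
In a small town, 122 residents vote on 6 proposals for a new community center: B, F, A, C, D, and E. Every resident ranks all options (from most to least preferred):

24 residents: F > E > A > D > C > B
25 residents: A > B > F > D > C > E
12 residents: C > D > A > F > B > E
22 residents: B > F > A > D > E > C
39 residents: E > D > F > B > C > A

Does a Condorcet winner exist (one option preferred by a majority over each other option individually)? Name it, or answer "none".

F vs B: 75–47 for F.
F vs A: 85–37 for F.
F vs C: 110–12 for F.
F vs D: 71–51 for F.
F vs E: 83–39 for F.
F beats every other option head-to-head.

F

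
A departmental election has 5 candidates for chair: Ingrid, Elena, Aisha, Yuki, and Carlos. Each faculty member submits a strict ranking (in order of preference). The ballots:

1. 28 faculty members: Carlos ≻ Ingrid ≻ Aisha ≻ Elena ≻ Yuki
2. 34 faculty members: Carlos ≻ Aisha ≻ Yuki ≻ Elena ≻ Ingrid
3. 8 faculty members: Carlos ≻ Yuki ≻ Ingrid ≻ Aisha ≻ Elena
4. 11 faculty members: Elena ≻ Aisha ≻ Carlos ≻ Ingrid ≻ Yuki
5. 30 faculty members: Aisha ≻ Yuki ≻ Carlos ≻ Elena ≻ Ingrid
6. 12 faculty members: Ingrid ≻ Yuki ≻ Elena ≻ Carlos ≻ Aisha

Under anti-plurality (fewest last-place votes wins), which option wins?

Last-place votes: Ingrid 64, Elena 8, Aisha 12, Yuki 39, Carlos 0.
Carlos is ranked last by the fewest voters, so Carlos wins.

Carlos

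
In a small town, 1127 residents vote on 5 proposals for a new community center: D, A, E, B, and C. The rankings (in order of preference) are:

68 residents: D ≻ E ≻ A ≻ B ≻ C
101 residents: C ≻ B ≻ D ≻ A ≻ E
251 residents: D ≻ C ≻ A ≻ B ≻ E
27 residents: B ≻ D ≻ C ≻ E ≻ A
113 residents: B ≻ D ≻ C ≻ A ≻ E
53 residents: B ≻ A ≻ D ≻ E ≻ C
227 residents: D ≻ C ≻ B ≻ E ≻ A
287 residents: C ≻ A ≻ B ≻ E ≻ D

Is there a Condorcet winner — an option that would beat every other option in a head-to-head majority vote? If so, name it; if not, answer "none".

none

Checking pairwise contests:
B beats D 581–546.
D beats A 787–340.
D beats E 840–287.
A beats B 606–521.
D beats C 739–388.
Every option loses at least one head-to-head, so there is no Condorcet winner.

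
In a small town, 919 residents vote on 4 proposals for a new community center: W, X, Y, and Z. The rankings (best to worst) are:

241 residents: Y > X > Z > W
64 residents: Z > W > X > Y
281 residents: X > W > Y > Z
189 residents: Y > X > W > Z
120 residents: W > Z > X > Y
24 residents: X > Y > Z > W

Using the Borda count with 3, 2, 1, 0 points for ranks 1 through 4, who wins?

W: 241·0 + 64·2 + 281·2 + 189·1 + 120·3 + 24·0 = 1239
X: 241·2 + 64·1 + 281·3 + 189·2 + 120·1 + 24·3 = 1959
Y: 241·3 + 64·0 + 281·1 + 189·3 + 120·0 + 24·2 = 1619
Z: 241·1 + 64·3 + 281·0 + 189·0 + 120·2 + 24·1 = 697
X has the highest Borda score (1959).

X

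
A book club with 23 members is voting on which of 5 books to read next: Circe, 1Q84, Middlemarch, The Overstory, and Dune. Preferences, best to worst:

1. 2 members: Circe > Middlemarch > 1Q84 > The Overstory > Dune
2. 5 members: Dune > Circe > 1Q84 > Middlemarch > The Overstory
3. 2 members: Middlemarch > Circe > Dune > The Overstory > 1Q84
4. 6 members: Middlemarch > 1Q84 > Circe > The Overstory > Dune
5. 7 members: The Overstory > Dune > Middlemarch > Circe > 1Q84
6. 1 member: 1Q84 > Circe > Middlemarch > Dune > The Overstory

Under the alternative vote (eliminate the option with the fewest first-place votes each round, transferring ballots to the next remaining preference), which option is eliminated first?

1Q84

Round 1: Circe 2, 1Q84 1, Middlemarch 8, The Overstory 7, Dune 5. Eliminate 1Q84.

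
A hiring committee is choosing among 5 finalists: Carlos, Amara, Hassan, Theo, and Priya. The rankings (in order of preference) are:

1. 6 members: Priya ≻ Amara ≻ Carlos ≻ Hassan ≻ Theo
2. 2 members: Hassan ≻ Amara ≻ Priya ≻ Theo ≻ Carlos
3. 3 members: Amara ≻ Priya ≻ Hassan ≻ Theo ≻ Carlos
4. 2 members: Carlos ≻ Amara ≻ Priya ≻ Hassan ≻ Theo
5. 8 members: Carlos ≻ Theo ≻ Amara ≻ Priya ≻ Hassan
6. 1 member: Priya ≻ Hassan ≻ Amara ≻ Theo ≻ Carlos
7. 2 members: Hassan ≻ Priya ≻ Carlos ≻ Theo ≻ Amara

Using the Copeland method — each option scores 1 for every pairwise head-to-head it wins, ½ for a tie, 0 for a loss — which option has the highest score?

Amara

Carlos: beats Hassan and Theo; ties Amara; loses to Priya → score 2.5.
Amara: beats Hassan, Theo, and Priya; ties Carlos → score 3.5.
Hassan: beats Theo; loses to Carlos, Amara, and Priya → score 1.
Theo: loses to Carlos, Amara, Hassan, and Priya → score 0.
Priya: beats Carlos, Hassan, and Theo; loses to Amara → score 3.
Amara has the best pairwise record.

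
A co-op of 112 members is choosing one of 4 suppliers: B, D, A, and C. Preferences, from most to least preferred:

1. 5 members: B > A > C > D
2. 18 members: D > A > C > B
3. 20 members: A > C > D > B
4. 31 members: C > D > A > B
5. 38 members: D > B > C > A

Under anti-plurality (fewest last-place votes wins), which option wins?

Last-place votes: B 69, D 5, A 38, C 0.
C is ranked last by the fewest voters, so C wins.

C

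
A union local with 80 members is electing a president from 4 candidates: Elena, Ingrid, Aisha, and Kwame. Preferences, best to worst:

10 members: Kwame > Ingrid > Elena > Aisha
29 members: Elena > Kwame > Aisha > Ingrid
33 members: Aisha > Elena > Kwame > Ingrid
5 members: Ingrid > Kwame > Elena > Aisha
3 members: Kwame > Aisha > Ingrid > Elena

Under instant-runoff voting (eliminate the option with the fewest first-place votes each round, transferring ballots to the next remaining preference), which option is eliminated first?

Round 1: Elena 29, Ingrid 5, Aisha 33, Kwame 13. Eliminate Ingrid.

Ingrid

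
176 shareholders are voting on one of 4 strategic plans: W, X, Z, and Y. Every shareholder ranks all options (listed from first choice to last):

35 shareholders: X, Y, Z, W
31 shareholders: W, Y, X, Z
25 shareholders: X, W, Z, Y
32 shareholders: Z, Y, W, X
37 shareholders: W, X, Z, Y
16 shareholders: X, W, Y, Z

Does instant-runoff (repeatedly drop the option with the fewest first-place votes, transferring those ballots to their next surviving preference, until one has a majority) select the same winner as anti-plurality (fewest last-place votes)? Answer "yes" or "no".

no

Instant-runoff — R1 W 68, X 76, Z 32, Y 0 (Y out); R2 W 68, X 76, Z 32 (Z out); R3 W 100, X 76 (W winner). Winner: W.
Anti-plurality — last-place votes: W 35, X 32, Z 47, Y 62. Winner: X.
The two methods disagree.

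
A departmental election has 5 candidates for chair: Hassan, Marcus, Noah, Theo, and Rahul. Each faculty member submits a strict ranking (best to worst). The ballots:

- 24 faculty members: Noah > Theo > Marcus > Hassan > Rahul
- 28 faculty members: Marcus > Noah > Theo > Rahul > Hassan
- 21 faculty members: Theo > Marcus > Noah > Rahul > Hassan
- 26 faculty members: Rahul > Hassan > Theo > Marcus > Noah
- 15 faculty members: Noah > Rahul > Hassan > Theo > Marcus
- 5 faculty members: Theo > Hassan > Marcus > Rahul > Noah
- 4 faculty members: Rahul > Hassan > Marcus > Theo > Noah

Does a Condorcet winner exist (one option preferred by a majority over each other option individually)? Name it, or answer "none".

Checking pairwise contests:
Marcus beats Hassan 73–50.
Theo beats Marcus 91–32.
Marcus beats Noah 84–39.
Noah beats Theo 67–56.
Marcus beats Rahul 78–45.
Every option loses at least one head-to-head, so there is no Condorcet winner.

none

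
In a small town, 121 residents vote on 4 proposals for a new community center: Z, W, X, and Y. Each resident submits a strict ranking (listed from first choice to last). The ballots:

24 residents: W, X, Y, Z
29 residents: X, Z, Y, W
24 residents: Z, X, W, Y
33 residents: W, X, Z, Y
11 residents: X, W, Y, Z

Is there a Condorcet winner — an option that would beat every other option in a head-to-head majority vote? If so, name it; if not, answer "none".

X

X vs Z: 97–24 for X.
X vs W: 64–57 for X.
X vs Y: 121–0 for X.
X beats every other option head-to-head.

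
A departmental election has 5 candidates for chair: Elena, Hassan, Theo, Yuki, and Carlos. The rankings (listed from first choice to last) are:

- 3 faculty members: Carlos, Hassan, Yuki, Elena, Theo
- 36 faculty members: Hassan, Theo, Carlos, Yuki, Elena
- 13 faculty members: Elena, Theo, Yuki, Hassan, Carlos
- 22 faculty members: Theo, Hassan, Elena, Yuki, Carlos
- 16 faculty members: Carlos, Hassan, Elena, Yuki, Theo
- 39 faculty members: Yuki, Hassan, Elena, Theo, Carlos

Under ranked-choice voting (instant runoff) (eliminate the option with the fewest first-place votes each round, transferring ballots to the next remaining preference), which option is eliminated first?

Elena

Round 1: Elena 13, Hassan 36, Theo 22, Yuki 39, Carlos 19. Eliminate Elena.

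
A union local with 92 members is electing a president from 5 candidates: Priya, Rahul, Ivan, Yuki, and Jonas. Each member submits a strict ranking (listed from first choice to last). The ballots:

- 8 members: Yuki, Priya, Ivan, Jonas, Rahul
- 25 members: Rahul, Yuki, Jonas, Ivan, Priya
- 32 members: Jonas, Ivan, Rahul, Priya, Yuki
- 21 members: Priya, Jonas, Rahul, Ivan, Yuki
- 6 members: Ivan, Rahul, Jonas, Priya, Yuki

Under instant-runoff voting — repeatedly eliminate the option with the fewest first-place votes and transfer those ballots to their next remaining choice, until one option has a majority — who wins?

Round 1: Priya 21, Rahul 25, Ivan 6, Yuki 8, Jonas 32. Eliminate Ivan.
Round 2: Priya 21, Rahul 31, Yuki 8, Jonas 32. Eliminate Yuki.
Round 3: Priya 29, Rahul 31, Jonas 32. Eliminate Priya.
Round 4: Rahul 31, Jonas 61. Jonas has a majority.

Jonas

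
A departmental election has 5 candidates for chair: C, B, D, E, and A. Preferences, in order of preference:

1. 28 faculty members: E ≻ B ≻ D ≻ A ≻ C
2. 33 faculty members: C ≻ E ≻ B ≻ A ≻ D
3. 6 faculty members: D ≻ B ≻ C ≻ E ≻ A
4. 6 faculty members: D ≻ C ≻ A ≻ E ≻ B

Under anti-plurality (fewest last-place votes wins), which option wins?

E

Last-place votes: C 28, B 6, D 33, E 0, A 6.
E is ranked last by the fewest voters, so E wins.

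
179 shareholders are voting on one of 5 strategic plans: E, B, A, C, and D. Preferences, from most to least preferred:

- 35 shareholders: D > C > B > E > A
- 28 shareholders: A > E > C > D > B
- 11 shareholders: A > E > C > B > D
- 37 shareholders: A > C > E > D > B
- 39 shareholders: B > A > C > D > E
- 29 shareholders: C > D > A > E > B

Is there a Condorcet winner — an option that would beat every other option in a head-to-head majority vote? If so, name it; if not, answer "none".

A vs E: 144–35 for A.
A vs B: 105–74 for A.
A vs C: 115–64 for A.
A vs D: 115–64 for A.
A beats every other option head-to-head.

A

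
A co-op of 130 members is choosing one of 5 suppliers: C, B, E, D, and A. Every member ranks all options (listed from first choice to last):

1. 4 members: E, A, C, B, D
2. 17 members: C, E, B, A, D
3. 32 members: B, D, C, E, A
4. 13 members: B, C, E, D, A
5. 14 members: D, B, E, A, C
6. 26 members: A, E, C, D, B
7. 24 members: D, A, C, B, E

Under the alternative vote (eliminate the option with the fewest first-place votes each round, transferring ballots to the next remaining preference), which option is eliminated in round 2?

C

Round 1: C 17, B 45, E 4, D 38, A 26. Eliminate E.
Round 2: C 17, B 45, D 38, A 30. Eliminate C.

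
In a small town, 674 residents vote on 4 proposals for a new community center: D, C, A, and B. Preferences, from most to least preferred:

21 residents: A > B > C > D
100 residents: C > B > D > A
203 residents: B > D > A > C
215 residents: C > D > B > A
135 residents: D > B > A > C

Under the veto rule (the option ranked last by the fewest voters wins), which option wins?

Last-place votes: D 21, C 338, A 315, B 0.
B is ranked last by the fewest voters, so B wins.

B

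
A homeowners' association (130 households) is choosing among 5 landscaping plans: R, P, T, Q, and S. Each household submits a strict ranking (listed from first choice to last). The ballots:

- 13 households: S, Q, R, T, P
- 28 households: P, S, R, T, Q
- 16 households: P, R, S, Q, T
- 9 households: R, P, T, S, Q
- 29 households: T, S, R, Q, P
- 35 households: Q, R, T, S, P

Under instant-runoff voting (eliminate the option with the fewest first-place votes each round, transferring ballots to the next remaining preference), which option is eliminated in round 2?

S

Round 1: R 9, P 44, T 29, Q 35, S 13. Eliminate R.
Round 2: P 53, T 29, Q 35, S 13. Eliminate S.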